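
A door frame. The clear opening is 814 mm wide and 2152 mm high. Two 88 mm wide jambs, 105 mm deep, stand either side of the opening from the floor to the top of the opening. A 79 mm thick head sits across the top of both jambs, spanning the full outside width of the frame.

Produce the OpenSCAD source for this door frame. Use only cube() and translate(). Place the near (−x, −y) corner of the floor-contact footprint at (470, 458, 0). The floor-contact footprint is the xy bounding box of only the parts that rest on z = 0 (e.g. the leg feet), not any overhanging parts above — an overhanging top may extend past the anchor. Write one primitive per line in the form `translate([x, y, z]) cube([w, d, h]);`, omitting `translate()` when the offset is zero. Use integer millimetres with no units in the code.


translate([470, 458, 0]) cube([88, 105, 2152]);
translate([1372, 458, 0]) cube([88, 105, 2152]);
translate([470, 458, 2152]) cube([990, 105, 79]);


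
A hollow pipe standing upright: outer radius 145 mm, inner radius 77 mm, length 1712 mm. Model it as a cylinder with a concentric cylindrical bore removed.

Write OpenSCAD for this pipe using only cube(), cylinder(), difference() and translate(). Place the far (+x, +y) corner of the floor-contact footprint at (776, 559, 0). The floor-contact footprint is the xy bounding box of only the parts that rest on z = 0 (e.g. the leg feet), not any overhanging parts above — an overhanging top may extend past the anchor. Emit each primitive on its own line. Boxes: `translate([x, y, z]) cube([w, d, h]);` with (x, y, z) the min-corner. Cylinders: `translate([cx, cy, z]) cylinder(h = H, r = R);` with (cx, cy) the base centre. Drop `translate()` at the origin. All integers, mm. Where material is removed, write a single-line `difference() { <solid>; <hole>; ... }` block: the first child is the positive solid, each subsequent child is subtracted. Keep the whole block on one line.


difference() { translate([631, 414, 0]) cylinder(h = 1712, r = 145); translate([631, 414, 0]) cylinder(h = 1712, r = 77); }


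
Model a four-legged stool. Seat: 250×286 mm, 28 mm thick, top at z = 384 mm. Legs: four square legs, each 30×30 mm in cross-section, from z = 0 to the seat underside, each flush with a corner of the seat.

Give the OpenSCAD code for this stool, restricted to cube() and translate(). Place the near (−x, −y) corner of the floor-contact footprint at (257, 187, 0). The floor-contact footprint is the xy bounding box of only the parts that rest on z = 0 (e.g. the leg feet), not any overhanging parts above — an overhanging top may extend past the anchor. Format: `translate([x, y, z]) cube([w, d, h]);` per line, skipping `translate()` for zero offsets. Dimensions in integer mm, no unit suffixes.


// leg_h = 384 - 28 = 356
translate([257, 187, 356]) cube([250, 286, 28]);
translate([257, 187, 0]) cube([30, 30, 356]);
translate([477, 187, 0]) cube([30, 30, 356]);
translate([257, 443, 0]) cube([30, 30, 356]);
translate([477, 443, 0]) cube([30, 30, 356]);


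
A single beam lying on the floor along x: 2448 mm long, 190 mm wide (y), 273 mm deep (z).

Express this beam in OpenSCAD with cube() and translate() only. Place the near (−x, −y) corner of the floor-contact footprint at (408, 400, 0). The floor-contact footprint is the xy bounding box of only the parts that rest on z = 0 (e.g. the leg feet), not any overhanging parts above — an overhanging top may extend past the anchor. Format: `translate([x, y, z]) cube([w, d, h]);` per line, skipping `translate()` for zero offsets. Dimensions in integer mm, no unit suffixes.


translate([408, 400, 0]) cube([2448, 190, 273]);


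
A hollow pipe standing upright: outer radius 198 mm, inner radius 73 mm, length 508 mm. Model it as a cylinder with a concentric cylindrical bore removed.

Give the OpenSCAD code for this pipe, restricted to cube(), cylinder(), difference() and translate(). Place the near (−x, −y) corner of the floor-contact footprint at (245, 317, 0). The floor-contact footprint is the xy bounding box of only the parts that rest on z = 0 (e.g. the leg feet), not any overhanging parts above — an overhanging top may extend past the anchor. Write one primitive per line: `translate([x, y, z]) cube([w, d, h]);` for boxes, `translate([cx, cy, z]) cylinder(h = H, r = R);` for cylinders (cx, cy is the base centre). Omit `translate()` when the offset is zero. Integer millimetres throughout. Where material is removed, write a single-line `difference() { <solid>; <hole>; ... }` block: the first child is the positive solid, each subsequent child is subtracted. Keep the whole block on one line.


difference() { translate([443, 515, 0]) cylinder(h = 508, r = 198); translate([443, 515, 0]) cylinder(h = 508, r = 73); }


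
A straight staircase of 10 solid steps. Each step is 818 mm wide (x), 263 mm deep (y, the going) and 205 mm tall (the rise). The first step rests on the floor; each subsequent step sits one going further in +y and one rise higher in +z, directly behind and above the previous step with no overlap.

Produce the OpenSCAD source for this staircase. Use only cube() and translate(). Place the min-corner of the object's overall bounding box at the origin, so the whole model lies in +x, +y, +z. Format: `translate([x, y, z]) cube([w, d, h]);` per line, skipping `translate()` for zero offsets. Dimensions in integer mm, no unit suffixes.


cube([818, 263, 205]);
translate([0, 263, 205]) cube([818, 263, 205]);
translate([0, 526, 410]) cube([818, 263, 205]);
translate([0, 789, 615]) cube([818, 263, 205]);
translate([0, 1052, 820]) cube([818, 263, 205]);
translate([0, 1315, 1025]) cube([818, 263, 205]);
translate([0, 1578, 1230]) cube([818, 263, 205]);
translate([0, 1841, 1435]) cube([818, 263, 205]);
translate([0, 2104, 1640]) cube([818, 263, 205]);
translate([0, 2367, 1845]) cube([818, 263, 205]);


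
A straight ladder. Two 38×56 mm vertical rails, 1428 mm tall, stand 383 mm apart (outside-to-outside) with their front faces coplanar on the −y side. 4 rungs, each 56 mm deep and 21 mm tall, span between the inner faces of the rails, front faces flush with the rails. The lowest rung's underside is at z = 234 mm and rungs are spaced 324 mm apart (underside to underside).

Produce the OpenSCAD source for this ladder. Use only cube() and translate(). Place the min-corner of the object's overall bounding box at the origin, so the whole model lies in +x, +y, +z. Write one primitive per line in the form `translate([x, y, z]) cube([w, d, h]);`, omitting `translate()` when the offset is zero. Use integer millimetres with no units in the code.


cube([38, 56, 1428]);
translate([345, 0, 0]) cube([38, 56, 1428]);
translate([38, 0, 234]) cube([307, 56, 21]);
translate([38, 0, 558]) cube([307, 56, 21]);
translate([38, 0, 882]) cube([307, 56, 21]);
translate([38, 0, 1206]) cube([307, 56, 21]);


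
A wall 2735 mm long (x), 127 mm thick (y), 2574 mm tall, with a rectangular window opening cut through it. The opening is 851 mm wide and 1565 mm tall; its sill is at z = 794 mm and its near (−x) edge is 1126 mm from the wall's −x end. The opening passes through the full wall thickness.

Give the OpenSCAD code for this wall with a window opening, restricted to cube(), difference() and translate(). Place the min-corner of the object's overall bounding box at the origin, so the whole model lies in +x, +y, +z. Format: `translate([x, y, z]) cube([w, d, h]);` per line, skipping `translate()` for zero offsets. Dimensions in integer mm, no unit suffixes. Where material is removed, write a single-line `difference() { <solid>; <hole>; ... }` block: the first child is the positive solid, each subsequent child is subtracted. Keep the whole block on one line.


difference() { cube([2735, 127, 2574]); translate([1126, 0, 794]) cube([851, 127, 1565]); }


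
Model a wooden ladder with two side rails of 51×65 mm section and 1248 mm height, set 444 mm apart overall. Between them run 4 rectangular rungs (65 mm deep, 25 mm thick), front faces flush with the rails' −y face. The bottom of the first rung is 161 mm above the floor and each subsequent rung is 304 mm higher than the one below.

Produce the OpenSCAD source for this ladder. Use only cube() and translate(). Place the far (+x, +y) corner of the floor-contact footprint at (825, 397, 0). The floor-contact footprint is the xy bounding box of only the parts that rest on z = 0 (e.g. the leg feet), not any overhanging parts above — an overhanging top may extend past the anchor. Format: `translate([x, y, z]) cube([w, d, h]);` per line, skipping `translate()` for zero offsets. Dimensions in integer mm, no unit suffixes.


translate([381, 332, 0]) cube([51, 65, 1248]);
translate([774, 332, 0]) cube([51, 65, 1248]);
translate([432, 332, 161]) cube([342, 65, 25]);
translate([432, 332, 465]) cube([342, 65, 25]);
translate([432, 332, 769]) cube([342, 65, 25]);
translate([432, 332, 1073]) cube([342, 65, 25]);


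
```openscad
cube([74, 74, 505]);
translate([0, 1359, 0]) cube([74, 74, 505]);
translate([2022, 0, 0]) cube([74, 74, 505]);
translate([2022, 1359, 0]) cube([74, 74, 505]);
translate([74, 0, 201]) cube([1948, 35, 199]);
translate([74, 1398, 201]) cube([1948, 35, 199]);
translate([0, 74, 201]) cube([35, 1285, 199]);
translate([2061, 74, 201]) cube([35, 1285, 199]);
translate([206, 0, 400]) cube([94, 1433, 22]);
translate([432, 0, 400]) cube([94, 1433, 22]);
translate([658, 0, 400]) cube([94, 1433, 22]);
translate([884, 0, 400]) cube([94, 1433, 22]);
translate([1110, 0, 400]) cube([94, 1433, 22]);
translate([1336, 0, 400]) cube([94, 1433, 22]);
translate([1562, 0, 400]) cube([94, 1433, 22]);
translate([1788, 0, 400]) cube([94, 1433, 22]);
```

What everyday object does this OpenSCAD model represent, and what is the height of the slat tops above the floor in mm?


A bed frame. The slat-top height is 422 mm.

Four posts, four rails, and a row of slats — a bed frame. Slats sit on the rails at z = 201 + 199 = 400; with slat thickness 22, the top is 422 mm.


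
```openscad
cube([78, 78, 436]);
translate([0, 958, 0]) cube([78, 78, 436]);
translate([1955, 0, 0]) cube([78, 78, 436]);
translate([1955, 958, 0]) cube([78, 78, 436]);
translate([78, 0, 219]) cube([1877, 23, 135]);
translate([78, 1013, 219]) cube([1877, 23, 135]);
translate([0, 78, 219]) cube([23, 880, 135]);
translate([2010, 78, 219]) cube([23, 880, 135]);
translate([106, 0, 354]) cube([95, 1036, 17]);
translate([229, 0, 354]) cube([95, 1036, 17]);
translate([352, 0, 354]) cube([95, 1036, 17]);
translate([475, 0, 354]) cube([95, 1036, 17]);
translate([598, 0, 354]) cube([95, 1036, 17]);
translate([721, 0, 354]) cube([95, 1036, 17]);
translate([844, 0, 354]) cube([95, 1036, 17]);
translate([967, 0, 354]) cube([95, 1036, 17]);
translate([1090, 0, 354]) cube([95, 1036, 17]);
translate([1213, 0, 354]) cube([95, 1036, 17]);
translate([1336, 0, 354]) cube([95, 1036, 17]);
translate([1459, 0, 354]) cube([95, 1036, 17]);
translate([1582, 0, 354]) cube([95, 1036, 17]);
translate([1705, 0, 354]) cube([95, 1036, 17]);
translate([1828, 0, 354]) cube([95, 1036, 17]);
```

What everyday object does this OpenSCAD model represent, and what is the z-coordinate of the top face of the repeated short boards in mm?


A bed frame. The slat-top height is 371 mm.

Four posts, four rails, and a row of slats — a bed frame. Slats sit on the rails at z = 219 + 135 = 354; with slat thickness 17, the top is 371 mm.


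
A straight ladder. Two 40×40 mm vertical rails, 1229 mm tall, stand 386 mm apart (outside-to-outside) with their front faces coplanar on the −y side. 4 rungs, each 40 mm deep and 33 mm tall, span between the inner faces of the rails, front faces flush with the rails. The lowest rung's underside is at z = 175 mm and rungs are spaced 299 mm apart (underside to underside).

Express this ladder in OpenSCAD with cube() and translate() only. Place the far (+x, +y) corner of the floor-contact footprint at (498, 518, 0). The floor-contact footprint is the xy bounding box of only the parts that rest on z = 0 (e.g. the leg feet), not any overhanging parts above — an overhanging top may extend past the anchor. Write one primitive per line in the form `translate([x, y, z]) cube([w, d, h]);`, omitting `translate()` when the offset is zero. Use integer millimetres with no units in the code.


translate([112, 478, 0]) cube([40, 40, 1229]);
translate([458, 478, 0]) cube([40, 40, 1229]);
translate([152, 478, 175]) cube([306, 40, 33]);
translate([152, 478, 474]) cube([306, 40, 33]);
translate([152, 478, 773]) cube([306, 40, 33]);
translate([152, 478, 1072]) cube([306, 40, 33]);


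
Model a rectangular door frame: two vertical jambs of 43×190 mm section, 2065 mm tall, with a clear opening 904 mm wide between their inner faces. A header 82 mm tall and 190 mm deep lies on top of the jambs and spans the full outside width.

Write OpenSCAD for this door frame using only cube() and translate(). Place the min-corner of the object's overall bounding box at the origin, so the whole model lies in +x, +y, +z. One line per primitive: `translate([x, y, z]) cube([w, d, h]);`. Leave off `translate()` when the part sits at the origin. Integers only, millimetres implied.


cube([43, 190, 2065]);
translate([947, 0, 0]) cube([43, 190, 2065]);
translate([0, 0, 2065]) cube([990, 190, 82]);


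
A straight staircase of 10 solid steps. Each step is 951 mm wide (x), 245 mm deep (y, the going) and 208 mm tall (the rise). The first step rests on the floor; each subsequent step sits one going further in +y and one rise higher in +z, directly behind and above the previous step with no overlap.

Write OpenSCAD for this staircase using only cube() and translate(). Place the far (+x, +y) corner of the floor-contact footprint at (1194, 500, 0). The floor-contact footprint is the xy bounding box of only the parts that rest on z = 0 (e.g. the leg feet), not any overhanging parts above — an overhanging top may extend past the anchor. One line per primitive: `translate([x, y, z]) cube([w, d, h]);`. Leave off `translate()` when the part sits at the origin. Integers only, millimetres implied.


translate([243, 255, 0]) cube([951, 245, 208]);
translate([243, 500, 208]) cube([951, 245, 208]);
translate([243, 745, 416]) cube([951, 245, 208]);
translate([243, 990, 624]) cube([951, 245, 208]);
translate([243, 1235, 832]) cube([951, 245, 208]);
translate([243, 1480, 1040]) cube([951, 245, 208]);
translate([243, 1725, 1248]) cube([951, 245, 208]);
translate([243, 1970, 1456]) cube([951, 245, 208]);
translate([243, 2215, 1664]) cube([951, 245, 208]);
translate([243, 2460, 1872]) cube([951, 245, 208]);


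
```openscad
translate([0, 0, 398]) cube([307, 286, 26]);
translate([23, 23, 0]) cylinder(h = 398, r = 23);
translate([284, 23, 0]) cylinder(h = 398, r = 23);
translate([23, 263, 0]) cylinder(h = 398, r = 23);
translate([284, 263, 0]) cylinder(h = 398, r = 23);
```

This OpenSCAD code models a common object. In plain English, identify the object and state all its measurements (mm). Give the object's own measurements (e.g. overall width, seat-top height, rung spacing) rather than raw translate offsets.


A four-legged stool. The seat is a 307×286×26 mm slab whose top surface is at z = 424 mm; four round legs, each 46 mm in diameter, run from the floor (z = 0) to the underside of the seat, each leg's axis is inset half a diameter from the nearest pair of seat edges (so the leg's bounding box is flush with the corner).


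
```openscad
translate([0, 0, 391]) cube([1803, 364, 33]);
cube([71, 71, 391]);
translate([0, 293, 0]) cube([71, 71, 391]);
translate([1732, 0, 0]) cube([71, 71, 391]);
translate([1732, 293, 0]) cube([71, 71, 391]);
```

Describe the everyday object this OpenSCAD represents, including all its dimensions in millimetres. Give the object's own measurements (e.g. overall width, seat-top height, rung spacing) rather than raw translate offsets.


A long wooden bench with a 1803 mm (x) × 364 mm (y) seat, 33 mm thick, its top surface 424 mm above the floor. Four 71 mm square legs at the seat corners, flush with the edges, run from z = 0 to the seat underside.


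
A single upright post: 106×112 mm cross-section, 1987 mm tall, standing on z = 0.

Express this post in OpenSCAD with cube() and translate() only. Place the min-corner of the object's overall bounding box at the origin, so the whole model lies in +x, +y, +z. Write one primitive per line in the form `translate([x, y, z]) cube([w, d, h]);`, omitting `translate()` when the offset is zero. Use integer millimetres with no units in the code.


cube([106, 112, 1987]);


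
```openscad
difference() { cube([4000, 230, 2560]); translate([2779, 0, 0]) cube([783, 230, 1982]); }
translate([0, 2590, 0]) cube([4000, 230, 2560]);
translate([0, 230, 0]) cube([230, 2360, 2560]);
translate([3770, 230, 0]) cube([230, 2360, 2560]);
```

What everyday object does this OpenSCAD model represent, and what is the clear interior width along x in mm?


A single room. The interior width is 3540 mm.

Four walls enclosing a rectangle with a door in the front wall — a room. Outside width 4000 minus two 230 mm walls gives 3540 mm.


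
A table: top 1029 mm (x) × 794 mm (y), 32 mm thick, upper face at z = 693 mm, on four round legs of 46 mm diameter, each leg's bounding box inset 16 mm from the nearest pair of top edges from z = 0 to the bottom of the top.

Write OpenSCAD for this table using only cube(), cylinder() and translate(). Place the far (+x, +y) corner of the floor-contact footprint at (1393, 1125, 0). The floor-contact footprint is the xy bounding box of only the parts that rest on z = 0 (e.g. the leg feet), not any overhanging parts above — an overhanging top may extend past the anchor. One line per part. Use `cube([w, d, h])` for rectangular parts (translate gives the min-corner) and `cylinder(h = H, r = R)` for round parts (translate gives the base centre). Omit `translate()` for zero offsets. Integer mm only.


// leg_h = 693 - 32 = 661
translate([380, 347, 661]) cube([1029, 794, 32]);
translate([419, 386, 0]) cylinder(h = 661, r = 23);
translate([1370, 386, 0]) cylinder(h = 661, r = 23);
translate([419, 1102, 0]) cylinder(h = 661, r = 23);
translate([1370, 1102, 0]) cylinder(h = 661, r = 23);


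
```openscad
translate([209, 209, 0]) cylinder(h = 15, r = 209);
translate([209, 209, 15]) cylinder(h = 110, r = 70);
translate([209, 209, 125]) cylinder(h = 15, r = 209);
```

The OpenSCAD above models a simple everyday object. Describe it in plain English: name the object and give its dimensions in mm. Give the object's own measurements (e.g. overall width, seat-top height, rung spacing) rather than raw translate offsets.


A spool: two coaxial disc flanges of radius 209 mm and thickness 15 mm, joined by a core cylinder of radius 70 mm and height 110 mm. The lower flange rests on z = 0 and the three cylinders share a vertical axis.


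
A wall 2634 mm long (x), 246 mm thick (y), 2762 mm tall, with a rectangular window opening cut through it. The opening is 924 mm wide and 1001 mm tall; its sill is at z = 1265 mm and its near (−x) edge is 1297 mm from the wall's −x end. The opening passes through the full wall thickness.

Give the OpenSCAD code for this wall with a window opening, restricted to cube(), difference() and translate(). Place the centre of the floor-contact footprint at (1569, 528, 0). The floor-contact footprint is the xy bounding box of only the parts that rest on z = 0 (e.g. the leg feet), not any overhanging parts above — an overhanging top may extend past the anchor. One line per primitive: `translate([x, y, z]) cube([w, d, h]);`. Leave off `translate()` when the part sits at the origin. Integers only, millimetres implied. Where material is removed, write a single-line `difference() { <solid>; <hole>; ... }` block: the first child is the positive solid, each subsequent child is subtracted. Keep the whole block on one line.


difference() { translate([252, 405, 0]) cube([2634, 246, 2762]); translate([1549, 405, 1265]) cube([924, 246, 1001]); }


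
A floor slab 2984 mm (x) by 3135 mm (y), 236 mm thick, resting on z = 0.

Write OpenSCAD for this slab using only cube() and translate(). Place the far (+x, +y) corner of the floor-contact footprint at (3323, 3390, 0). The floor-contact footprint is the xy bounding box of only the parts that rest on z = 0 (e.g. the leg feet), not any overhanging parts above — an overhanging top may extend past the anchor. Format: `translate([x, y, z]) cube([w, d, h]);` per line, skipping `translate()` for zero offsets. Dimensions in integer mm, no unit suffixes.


translate([339, 255, 0]) cube([2984, 3135, 236]);


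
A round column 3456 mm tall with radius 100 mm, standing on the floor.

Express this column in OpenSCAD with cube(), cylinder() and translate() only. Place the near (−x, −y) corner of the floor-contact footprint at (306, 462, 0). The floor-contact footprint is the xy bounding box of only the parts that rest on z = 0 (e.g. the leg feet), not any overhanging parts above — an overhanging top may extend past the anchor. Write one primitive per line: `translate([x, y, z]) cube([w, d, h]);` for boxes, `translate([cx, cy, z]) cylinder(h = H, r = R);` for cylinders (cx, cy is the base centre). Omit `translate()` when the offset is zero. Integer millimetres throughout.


translate([406, 562, 0]) cylinder(h = 3456, r = 100);


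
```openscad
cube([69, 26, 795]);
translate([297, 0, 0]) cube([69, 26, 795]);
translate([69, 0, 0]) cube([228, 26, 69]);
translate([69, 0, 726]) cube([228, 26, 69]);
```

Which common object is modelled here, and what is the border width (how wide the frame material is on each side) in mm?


A picture frame. The border width is 69 mm.

Four thin pieces enclosing a rectangular opening — a picture frame. The two full-height stiles are 795 mm tall; the top rail sits at z = 726 and is 69 mm tall, so the border above the opening is 795 − 726 = 69 mm, matching the stile x-width.


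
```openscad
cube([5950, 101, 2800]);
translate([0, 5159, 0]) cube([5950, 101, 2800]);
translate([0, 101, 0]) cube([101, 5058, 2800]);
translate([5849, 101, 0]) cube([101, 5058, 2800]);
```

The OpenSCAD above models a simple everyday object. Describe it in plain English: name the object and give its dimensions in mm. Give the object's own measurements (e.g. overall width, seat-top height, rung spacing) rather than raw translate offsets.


The wall frame of a small rectangular building: four walls, each 2800 mm tall and 101 mm thick, enclosing a footprint 5950 mm (x) by 5260 mm (y) outside-to-outside, with no floor or roof. The front and back walls (the −y and +y sides) span the full width; the two side walls fit between them.


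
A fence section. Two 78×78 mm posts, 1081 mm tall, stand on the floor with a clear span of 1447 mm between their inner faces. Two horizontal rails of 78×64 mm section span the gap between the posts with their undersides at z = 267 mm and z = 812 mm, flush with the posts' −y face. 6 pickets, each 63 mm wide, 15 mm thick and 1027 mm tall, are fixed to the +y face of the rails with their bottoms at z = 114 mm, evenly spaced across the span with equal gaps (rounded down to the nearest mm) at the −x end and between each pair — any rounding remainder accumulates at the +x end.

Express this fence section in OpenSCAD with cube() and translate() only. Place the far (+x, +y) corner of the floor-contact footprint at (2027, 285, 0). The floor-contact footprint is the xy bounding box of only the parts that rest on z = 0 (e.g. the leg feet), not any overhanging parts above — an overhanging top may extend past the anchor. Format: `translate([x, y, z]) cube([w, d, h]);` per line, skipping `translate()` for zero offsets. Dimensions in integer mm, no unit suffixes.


translate([424, 207, 0]) cube([78, 78, 1081]);
translate([1949, 207, 0]) cube([78, 78, 1081]);
translate([502, 207, 267]) cube([1447, 78, 64]);
translate([502, 207, 812]) cube([1447, 78, 64]);
translate([654, 285, 114]) cube([63, 15, 1027]);
translate([869, 285, 114]) cube([63, 15, 1027]);
translate([1084, 285, 114]) cube([63, 15, 1027]);
translate([1299, 285, 114]) cube([63, 15, 1027]);
translate([1514, 285, 114]) cube([63, 15, 1027]);
translate([1729, 285, 114]) cube([63, 15, 1027]);


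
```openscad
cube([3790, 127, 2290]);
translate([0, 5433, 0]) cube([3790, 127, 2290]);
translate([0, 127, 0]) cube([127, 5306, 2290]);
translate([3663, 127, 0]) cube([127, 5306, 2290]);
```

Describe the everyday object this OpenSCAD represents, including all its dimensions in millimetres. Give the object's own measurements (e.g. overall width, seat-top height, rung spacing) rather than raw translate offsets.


The wall frame of a small rectangular building: four walls, each 2290 mm tall and 127 mm thick, enclosing a footprint 3790 mm (x) by 5560 mm (y) outside-to-outside, with no floor or roof. The front and back walls (the −y and +y sides) span the full width; the two side walls fit between them.


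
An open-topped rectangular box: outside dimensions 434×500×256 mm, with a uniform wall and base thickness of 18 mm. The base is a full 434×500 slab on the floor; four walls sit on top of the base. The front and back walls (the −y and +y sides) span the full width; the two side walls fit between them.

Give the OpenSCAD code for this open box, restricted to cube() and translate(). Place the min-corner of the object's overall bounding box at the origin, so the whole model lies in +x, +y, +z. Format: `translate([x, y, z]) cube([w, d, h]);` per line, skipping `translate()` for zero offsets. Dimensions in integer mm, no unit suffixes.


cube([434, 500, 18]);
translate([0, 0, 18]) cube([434, 18, 238]);
translate([0, 482, 18]) cube([434, 18, 238]);
translate([0, 18, 18]) cube([18, 464, 238]);
translate([416, 18, 18]) cube([18, 464, 238]);


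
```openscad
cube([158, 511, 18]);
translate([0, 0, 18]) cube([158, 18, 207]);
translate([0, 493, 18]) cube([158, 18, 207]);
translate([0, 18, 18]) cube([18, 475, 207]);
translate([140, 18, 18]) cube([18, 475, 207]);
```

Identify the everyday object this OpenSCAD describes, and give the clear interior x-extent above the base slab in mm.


An open box. The internal width is 122 mm.

A 158×511 base slab with four walls standing on it — an open box. The base is 158 mm wide and the walls are 18 mm thick, so the internal width is 158 − 2 × 18 = 122 mm.


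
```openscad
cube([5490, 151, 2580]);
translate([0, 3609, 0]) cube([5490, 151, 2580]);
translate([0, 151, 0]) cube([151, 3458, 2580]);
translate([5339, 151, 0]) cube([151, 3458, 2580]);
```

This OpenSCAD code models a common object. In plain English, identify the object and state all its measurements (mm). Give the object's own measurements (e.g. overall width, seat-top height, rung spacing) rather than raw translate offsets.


The wall frame of a small rectangular building: four walls, each 2580 mm tall and 151 mm thick, enclosing a footprint 5490 mm (x) by 3760 mm (y) outside-to-outside, with no floor or roof. The front and back walls (the −y and +y sides) span the full width; the two side walls fit between them.


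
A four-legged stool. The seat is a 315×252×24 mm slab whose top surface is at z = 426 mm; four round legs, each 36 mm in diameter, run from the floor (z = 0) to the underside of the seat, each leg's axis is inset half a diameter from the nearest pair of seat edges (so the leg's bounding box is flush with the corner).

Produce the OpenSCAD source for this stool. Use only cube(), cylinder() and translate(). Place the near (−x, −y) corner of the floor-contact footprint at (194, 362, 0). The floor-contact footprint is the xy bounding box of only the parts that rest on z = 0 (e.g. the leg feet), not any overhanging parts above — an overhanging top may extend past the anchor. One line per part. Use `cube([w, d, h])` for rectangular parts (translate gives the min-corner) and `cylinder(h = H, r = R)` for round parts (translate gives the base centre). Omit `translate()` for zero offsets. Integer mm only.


translate([194, 362, 402]) cube([315, 252, 24]);
translate([212, 380, 0]) cylinder(h = 402, r = 18);
translate([491, 380, 0]) cylinder(h = 402, r = 18);
translate([212, 596, 0]) cylinder(h = 402, r = 18);
translate([491, 596, 0]) cylinder(h = 402, r = 18);


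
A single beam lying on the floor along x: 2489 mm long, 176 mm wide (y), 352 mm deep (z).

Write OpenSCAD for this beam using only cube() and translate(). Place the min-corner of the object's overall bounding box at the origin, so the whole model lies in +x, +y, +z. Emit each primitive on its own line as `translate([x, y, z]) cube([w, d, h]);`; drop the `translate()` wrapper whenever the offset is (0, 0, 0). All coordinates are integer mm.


cube([2489, 176, 352]);


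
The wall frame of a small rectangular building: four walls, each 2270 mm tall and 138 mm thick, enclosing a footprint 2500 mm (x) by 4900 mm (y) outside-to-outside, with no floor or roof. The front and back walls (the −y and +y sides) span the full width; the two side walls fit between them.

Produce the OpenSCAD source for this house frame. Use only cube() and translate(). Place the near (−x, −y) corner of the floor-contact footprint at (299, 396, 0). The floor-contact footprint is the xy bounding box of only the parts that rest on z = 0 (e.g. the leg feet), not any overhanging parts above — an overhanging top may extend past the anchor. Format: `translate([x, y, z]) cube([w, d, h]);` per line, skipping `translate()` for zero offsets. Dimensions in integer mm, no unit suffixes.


translate([299, 396, 0]) cube([2500, 138, 2270]);
translate([299, 5158, 0]) cube([2500, 138, 2270]);
translate([299, 534, 0]) cube([138, 4624, 2270]);
translate([2661, 534, 0]) cube([138, 4624, 2270]);


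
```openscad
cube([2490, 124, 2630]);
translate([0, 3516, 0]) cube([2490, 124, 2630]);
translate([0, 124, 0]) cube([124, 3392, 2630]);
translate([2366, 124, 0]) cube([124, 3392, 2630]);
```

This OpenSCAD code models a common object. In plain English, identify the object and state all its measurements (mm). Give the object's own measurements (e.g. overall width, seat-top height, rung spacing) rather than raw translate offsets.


The wall frame of a small rectangular building: four walls, each 2630 mm tall and 124 mm thick, enclosing a footprint 2490 mm (x) by 3640 mm (y) outside-to-outside, with no floor or roof. The front and back walls (the −y and +y sides) span the full width; the two side walls fit between them.


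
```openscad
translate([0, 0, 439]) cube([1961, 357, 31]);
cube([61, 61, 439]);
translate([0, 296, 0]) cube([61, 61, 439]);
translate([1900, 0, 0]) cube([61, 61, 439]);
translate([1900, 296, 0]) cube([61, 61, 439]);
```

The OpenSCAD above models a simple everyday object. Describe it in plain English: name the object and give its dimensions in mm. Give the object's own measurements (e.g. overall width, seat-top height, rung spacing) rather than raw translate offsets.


A bench: a 1961×357 mm seat slab, 31 mm thick, top at z = 470 mm, on four 61×61 mm square legs flush with the seat corners and standing on z = 0.


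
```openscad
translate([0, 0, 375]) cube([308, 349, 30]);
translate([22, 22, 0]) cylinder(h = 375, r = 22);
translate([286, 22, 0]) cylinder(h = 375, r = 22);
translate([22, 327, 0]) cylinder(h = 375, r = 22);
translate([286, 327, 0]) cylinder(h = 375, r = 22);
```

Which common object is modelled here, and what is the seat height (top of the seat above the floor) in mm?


A stool. The seat height is 405 mm.

A 308×349×30 slab at z = 375 on four corner cylinders — a stool. The seat top is 375 + 30 = 405 mm.


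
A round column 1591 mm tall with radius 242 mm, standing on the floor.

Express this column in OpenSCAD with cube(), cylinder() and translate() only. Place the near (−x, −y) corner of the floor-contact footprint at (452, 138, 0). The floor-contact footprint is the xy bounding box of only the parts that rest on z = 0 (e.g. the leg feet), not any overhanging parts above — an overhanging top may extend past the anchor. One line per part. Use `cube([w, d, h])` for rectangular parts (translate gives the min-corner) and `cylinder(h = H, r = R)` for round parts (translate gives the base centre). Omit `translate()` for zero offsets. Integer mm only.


translate([694, 380, 0]) cylinder(h = 1591, r = 242);


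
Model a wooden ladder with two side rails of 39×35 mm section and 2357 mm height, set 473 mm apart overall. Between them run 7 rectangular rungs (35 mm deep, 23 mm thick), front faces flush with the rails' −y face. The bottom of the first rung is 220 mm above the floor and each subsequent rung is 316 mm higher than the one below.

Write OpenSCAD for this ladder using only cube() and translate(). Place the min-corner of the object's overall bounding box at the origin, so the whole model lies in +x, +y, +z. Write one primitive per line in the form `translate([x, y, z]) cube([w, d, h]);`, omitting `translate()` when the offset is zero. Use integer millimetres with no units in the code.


// rung span = 473 - 2*39 = 395
// rung[k] z = 220 + k*316
cube([39, 35, 2357]);
translate([434, 0, 0]) cube([39, 35, 2357]);
translate([39, 0, 220]) cube([395, 35, 23]);
translate([39, 0, 536]) cube([395, 35, 23]);
translate([39, 0, 852]) cube([395, 35, 23]);
translate([39, 0, 1168]) cube([395, 35, 23]);
translate([39, 0, 1484]) cube([395, 35, 23]);
translate([39, 0, 1800]) cube([395, 35, 23]);
translate([39, 0, 2116]) cube([395, 35, 23]);


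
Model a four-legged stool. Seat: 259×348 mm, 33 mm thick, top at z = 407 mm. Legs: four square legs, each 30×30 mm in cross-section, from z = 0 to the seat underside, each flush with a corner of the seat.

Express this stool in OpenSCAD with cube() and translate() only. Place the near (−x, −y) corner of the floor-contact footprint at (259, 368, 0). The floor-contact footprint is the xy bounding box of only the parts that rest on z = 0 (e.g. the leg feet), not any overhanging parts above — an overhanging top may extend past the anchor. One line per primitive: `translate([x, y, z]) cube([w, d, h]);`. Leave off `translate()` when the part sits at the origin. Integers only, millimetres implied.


// leg_h = 407 - 33 = 374
translate([259, 368, 374]) cube([259, 348, 33]);
translate([259, 368, 0]) cube([30, 30, 374]);
translate([488, 368, 0]) cube([30, 30, 374]);
translate([259, 686, 0]) cube([30, 30, 374]);
translate([488, 686, 0]) cube([30, 30, 374]);


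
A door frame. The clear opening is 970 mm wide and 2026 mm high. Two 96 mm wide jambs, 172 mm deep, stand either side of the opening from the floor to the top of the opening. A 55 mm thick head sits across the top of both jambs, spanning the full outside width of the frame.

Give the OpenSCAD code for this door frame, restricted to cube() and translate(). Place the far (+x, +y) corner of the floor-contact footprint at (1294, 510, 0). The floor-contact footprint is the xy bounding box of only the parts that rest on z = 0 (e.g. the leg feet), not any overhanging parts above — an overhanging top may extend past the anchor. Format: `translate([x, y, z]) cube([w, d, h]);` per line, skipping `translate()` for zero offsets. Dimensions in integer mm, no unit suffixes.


translate([132, 338, 0]) cube([96, 172, 2026]);
translate([1198, 338, 0]) cube([96, 172, 2026]);
translate([132, 338, 2026]) cube([1162, 172, 55]);


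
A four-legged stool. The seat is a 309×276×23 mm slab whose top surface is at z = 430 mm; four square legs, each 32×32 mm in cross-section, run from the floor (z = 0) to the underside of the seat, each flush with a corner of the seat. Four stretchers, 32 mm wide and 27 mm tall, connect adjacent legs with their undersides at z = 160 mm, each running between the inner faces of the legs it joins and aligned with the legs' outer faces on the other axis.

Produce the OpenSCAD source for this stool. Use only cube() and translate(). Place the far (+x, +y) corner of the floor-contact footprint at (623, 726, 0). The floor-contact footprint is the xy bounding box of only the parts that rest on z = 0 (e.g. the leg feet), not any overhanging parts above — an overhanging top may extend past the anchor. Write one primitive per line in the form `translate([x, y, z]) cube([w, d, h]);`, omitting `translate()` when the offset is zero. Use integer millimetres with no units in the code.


// leg_h = 430 - 23 = 407
// stretcher span = 309 - 2*32 = 245
translate([314, 450, 407]) cube([309, 276, 23]);
translate([314, 450, 0]) cube([32, 32, 407]);
translate([591, 450, 0]) cube([32, 32, 407]);
translate([314, 694, 0]) cube([32, 32, 407]);
translate([591, 694, 0]) cube([32, 32, 407]);
translate([346, 450, 160]) cube([245, 32, 27]);
translate([346, 694, 160]) cube([245, 32, 27]);
translate([314, 482, 160]) cube([32, 212, 27]);
translate([591, 482, 160]) cube([32, 212, 27]);


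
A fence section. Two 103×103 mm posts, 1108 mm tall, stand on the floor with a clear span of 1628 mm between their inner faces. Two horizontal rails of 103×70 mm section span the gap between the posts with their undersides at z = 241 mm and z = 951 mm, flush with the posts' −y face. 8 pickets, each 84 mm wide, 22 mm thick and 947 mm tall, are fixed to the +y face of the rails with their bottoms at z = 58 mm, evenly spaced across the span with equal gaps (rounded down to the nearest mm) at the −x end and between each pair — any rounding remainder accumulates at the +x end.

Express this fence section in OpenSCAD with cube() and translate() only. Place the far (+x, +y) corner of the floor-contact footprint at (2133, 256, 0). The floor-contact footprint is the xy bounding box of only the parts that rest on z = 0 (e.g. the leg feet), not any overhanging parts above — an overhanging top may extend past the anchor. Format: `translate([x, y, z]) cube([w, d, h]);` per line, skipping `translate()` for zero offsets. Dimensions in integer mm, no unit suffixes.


translate([299, 153, 0]) cube([103, 103, 1108]);
translate([2030, 153, 0]) cube([103, 103, 1108]);
translate([402, 153, 241]) cube([1628, 103, 70]);
translate([402, 153, 951]) cube([1628, 103, 70]);
translate([508, 256, 58]) cube([84, 22, 947]);
translate([698, 256, 58]) cube([84, 22, 947]);
translate([888, 256, 58]) cube([84, 22, 947]);
translate([1078, 256, 58]) cube([84, 22, 947]);
translate([1268, 256, 58]) cube([84, 22, 947]);
translate([1458, 256, 58]) cube([84, 22, 947]);
translate([1648, 256, 58]) cube([84, 22, 947]);
translate([1838, 256, 58]) cube([84, 22, 947]);


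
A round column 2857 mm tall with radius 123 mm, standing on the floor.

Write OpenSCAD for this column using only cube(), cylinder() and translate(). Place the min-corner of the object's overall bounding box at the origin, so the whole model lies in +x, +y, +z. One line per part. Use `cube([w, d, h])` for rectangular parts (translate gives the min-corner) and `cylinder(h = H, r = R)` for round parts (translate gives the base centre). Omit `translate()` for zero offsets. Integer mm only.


translate([123, 123, 0]) cylinder(h = 2857, r = 123);


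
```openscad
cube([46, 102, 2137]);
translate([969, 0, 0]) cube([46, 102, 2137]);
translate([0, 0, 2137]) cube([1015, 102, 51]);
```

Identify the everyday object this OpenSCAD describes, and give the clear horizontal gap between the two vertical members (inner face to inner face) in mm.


A door frame. The clear opening width is 923 mm.

Two 2137 mm tall posts with a header on top — a door frame. The left jamb is 46 mm wide at x = 0; the right jamb starts at x = 969. The clear opening is 969 − 46 = 923 mm.


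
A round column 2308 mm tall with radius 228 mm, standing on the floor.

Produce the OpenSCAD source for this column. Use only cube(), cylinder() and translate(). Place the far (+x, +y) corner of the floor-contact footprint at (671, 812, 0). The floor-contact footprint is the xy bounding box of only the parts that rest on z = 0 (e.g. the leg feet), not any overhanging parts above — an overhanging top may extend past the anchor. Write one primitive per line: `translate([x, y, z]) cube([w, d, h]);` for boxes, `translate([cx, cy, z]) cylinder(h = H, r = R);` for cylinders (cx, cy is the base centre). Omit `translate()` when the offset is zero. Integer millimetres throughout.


translate([443, 584, 0]) cylinder(h = 2308, r = 228);
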